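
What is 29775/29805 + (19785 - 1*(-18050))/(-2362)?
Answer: -70489575/4693294 ≈ -15.019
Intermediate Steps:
29775/29805 + (19785 - 1*(-18050))/(-2362) = 29775*(1/29805) + (19785 + 18050)*(-1/2362) = 1985/1987 + 37835*(-1/2362) = 1985/1987 - 37835/2362 = -70489575/4693294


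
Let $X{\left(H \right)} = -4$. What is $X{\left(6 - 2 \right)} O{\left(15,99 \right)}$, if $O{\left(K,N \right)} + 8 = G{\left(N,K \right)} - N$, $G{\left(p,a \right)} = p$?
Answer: $32$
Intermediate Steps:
$O{\left(K,N \right)} = -8$ ($O{\left(K,N \right)} = -8 + \left(N - N\right) = -8 + 0 = -8$)
$X{\left(6 - 2 \right)} O{\left(15,99 \right)} = \left(-4\right) \left(-8\right) = 32$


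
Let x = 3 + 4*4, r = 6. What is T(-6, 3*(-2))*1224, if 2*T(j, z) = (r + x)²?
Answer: 382500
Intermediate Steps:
x = 19 (x = 3 + 16 = 19)
T(j, z) = 625/2 (T(j, z) = (6 + 19)²/2 = (½)*25² = (½)*625 = 625/2)
T(-6, 3*(-2))*1224 = (625/2)*1224 = 382500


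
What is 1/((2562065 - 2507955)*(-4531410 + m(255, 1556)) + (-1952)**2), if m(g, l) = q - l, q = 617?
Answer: -1/245241594086 ≈ -4.0776e-12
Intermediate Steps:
m(g, l) = 617 - l
1/((2562065 - 2507955)*(-4531410 + m(255, 1556)) + (-1952)**2) = 1/((2562065 - 2507955)*(-4531410 + (617 - 1*1556)) + (-1952)**2) = 1/(54110*(-4531410 + (617 - 1556)) + 3810304) = 1/(54110*(-4531410 - 939) + 3810304) = 1/(54110*(-4532349) + 3810304) = 1/(-245245404390 + 3810304) = 1/(-245241594086) = -1/245241594086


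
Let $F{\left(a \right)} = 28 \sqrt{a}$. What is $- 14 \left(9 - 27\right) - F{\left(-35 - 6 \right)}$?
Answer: $252 - 28 i \sqrt{41} \approx 252.0 - 179.29 i$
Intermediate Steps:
$- 14 \left(9 - 27\right) - F{\left(-35 - 6 \right)} = - 14 \left(9 - 27\right) - 28 \sqrt{-35 - 6} = \left(-14\right) \left(-18\right) - 28 \sqrt{-35 - 6} = 252 - 28 \sqrt{-41} = 252 - 28 i \sqrt{41}$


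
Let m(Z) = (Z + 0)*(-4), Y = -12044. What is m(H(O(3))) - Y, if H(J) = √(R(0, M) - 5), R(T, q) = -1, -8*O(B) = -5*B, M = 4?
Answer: 12044 - 4*I*√6 ≈ 12044.0 - 9.798*I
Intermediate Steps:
O(B) = 5*B/8 (O(B) = -(-5)*B/8 = 5*B/8)
H(J) = I*√6 (H(J) = √(-1 - 5) = √(-6) = I*√6)
m(Z) = -4*Z (m(Z) = Z*(-4) = -4*Z)
m(H(O(3))) - Y = -4*I*√6 - 1*(-12044) = -4*I*√6 + 12044 = 12044 - 4*I*√6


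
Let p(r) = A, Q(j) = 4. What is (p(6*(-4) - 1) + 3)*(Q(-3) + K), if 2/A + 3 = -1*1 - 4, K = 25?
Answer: 319/4 ≈ 79.750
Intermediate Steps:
A = -1/4 (A = 2/(-3 + (-1*1 - 4)) = 2/(-3 + (-1 - 4)) = 2/(-3 - 5) = 2/(-8) = 2*(-1/8) = -1/4 ≈ -0.25000)
p(r) = -1/4
(p(6*(-4) - 1) + 3)*(Q(-3) + K) = (-1/4 + 3)*(4 + 25) = (11/4)*29 = 319/4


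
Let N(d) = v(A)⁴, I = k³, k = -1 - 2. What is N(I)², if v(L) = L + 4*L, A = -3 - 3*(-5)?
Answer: 167961600000000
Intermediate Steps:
A = 12 (A = -3 - 1*(-15) = -3 + 15 = 12)
v(L) = 5*L
k = -3
I = -27 (I = (-3)³ = -27)
N(d) = 12960000 (N(d) = (5*12)⁴ = 60⁴ = 12960000)
N(I)² = 12960000² = 167961600000000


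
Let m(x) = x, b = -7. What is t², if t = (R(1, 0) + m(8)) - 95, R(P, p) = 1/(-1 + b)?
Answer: 485809/64 ≈ 7590.8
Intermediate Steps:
R(P, p) = -⅛ (R(P, p) = 1/(-1 - 7) = 1/(-8) = -⅛)
t = -697/8 (t = (-⅛ + 8) - 95 = 63/8 - 95 = -697/8 ≈ -87.125)
t² = (-697/8)² = 485809/64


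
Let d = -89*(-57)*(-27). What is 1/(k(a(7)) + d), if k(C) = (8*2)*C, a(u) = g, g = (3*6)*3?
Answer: -1/136107 ≈ -7.3472e-6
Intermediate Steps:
g = 54 (g = 18*3 = 54)
a(u) = 54
k(C) = 16*C
d = -136971 (d = 5073*(-27) = -136971)
1/(k(a(7)) + d) = 1/(16*54 - 136971) = 1/(864 - 136971) = 1/(-136107) = -1/136107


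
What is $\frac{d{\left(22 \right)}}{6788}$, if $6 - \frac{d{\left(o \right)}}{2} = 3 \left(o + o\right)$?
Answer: $- \frac{63}{1697} \approx -0.037124$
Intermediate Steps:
$d{\left(o \right)} = 12 - 12 o$ ($d{\left(o \right)} = 12 - 2 \cdot 3 \left(o + o\right) = 12 - 2 \cdot 3 \cdot 2 o = 12 - 2 \cdot 6 o = 12 - 12 o$)
$\frac{d{\left(22 \right)}}{6788} = \frac{12 - 264}{6788} = \left(12 - 264\right) \frac{1}{6788} = \left(-252\right) \frac{1}{6788} = - \frac{63}{1697}$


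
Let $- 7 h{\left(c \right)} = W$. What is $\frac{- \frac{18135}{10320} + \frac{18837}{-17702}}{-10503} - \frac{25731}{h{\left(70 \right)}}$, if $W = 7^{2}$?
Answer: $\frac{548566883752231}{149235082416} \approx 3675.9$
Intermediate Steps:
$W = 49$
$h{\left(c \right)} = -7$ ($h{\left(c \right)} = \left(- \frac{1}{7}\right) 49 = -7$)
$\frac{- \frac{18135}{10320} + \frac{18837}{-17702}}{-10503} - \frac{25731}{h{\left(70 \right)}} = \frac{- \frac{18135}{10320} + \frac{18837}{-17702}}{-10503} - \frac{25731}{-7} = \left(\left(-18135\right) \frac{1}{10320} + 18837 \left(- \frac{1}{17702}\right)\right) \left(- \frac{1}{10503}\right) - - \frac{25731}{7} = \left(- \frac{1209}{688} - \frac{18837}{17702}\right) \left(- \frac{1}{10503}\right) + \frac{25731}{7} = \left(- \frac{17180787}{6089488}\right) \left(- \frac{1}{10503}\right) + \frac{25731}{7} = \frac{5726929}{21319297488} + \frac{25731}{7} = \frac{548566883752231}{149235082416}$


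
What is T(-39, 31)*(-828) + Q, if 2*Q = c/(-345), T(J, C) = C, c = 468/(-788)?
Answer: -1163017041/45310 ≈ -25668.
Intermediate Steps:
c = -117/197 (c = 468*(-1/788) = -117/197 ≈ -0.59391)
Q = 39/45310 (Q = (-117/197/(-345))/2 = (-117/197*(-1/345))/2 = (1/2)*(39/22655) = 39/45310 ≈ 0.00086074)
T(-39, 31)*(-828) + Q = 31*(-828) + 39/45310 = -25668 + 39/45310 = -1163017041/45310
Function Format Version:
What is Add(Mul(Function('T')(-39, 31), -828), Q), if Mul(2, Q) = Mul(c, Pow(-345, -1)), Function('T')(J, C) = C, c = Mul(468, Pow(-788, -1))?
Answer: Rational(-1163017041, 45310) ≈ -25668.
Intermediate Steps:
c = Rational(-117, 197) (c = Mul(468, Rational(-1, 788)) = Rational(-117, 197) ≈ -0.59391)
Q = Rational(39, 45310) (Q = Mul(Rational(1, 2), Mul(Rational(-117, 197), Pow(-345, -1))) = Mul(Rational(1, 2), Mul(Rational(-117, 197), Rational(-1, 345))) = Mul(Rational(1, 2), Rational(39, 22655)) = Rational(39, 45310) ≈ 0.00086074)
Add(Mul(Function('T')(-39, 31), -828), Q) = Add(Mul(31, -828), Rational(39, 45310)) = Add(-25668, Rational(39, 45310)) = Rational(-1163017041, 45310)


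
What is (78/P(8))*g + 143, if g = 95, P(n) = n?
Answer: 4277/4 ≈ 1069.3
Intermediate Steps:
(78/P(8))*g + 143 = (78/8)*95 + 143 = (78*(1/8))*95 + 143 = (39/4)*95 + 143 = 3705/4 + 143 = 4277/4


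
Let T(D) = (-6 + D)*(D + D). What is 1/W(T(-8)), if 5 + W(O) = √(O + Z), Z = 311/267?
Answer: 1335/53444 + √16051773/53444 ≈ 0.099945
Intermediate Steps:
T(D) = 2*D*(-6 + D) (T(D) = (-6 + D)*(2*D) = 2*D*(-6 + D))
Z = 311/267 (Z = 311*(1/267) = 311/267 ≈ 1.1648)
W(O) = -5 + √(311/267 + O) (W(O) = -5 + √(O + 311/267) = -5 + √(311/267 + O))
1/W(T(-8)) = 1/(-5 + √(83037 + 71289*(2*(-8)*(-6 - 8)))/267) = 1/(-5 + √(83037 + 71289*(2*(-8)*(-14)))/267) = 1/(-5 + √(83037 + 71289*224)/267) = 1/(-5 + √(83037 + 15968736)/267) = 1/(-5 + √16051773/267)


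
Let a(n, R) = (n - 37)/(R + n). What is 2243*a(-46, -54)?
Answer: 186169/100 ≈ 1861.7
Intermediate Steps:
a(n, R) = (-37 + n)/(R + n)
2243*a(-46, -54) = 2243*((-37 - 46)/(-54 - 46)) = 2243*(-83/(-100)) = 2243*(-1/100*(-83)) = 2243*(83/100) = 186169/100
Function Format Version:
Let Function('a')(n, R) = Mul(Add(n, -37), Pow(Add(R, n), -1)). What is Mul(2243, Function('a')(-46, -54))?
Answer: Rational(186169, 100) ≈ 1861.7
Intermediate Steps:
Function('a')(n, R) = Mul(Pow(Add(R, n), -1), Add(-37, n)) (Function('a')(n, R) = Mul(Add(-37, n), Pow(Add(R, n), -1)) = Mul(Pow(Add(R, n), -1), Add(-37, n)))
Mul(2243, Function('a')(-46, -54)) = Mul(2243, Mul(Pow(Add(-54, -46), -1), Add(-37, -46))) = Mul(2243, Mul(Pow(-100, -1), -83)) = Mul(2243, Mul(Rational(-1, 100), -83)) = Mul(2243, Rational(83, 100)) = Rational(186169, 100)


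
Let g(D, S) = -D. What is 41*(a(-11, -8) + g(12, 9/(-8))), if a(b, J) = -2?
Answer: -574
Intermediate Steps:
41*(a(-11, -8) + g(12, 9/(-8))) = 41*(-2 - 1*12) = 41*(-2 - 12) = 41*(-14) = -574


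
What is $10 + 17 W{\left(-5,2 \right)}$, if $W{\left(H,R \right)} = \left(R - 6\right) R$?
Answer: $-126$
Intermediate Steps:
$W{\left(H,R \right)} = R \left(-6 + R\right)$ ($W{\left(H,R \right)} = \left(R - 6\right) R = \left(-6 + R\right) R = R \left(-6 + R\right)$)
$10 + 17 W{\left(-5,2 \right)} = 10 + 17 \cdot 2 \left(-6 + 2\right) = 10 + 17 \cdot 2 \left(-4\right) = 10 + 17 \left(-8\right) = 10 - 136 = -126$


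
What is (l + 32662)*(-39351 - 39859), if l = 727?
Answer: -2644742690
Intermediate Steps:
(l + 32662)*(-39351 - 39859) = (727 + 32662)*(-39351 - 39859) = 33389*(-79210) = -2644742690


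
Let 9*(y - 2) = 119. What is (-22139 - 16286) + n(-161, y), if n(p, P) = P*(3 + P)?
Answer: -3089957/81 ≈ -38148.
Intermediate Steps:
y = 137/9 (y = 2 + (⅑)*119 = 2 + 119/9 = 137/9 ≈ 15.222)
(-22139 - 16286) + n(-161, y) = (-22139 - 16286) + 137*(3 + 137/9)/9 = -38425 + (137/9)*(164/9) = -38425 + 22468/81 = -3089957/81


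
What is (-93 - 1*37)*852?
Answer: -110760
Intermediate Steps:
(-93 - 1*37)*852 = (-93 - 37)*852 = -130*852 = -110760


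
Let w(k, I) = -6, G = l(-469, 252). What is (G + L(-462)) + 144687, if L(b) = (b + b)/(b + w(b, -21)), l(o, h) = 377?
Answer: 5657573/39 ≈ 1.4507e+5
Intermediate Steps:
G = 377
L(b) = 2*b/(-6 + b) (L(b) = (b + b)/(b - 6) = (2*b)/(-6 + b) = 2*b/(-6 + b))
(G + L(-462)) + 144687 = (377 + 2*(-462)/(-6 - 462)) + 144687 = (377 + 2*(-462)/(-468)) + 144687 = (377 + 2*(-462)*(-1/468)) + 144687 = (377 + 77/39) + 144687 = 14780/39 + 144687 = 5657573/39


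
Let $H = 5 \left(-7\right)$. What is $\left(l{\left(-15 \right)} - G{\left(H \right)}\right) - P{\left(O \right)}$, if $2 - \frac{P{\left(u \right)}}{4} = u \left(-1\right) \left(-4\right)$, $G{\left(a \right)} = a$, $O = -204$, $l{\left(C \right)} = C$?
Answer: $-3252$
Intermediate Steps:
$H = -35$
$P{\left(u \right)} = 8 - 16 u$ ($P{\left(u \right)} = 8 - 4 u \left(-1\right) \left(-4\right) = 8 - 4 - u \left(-4\right) = 8 - 4 \cdot 4 u = 8 - 16 u$)
$\left(l{\left(-15 \right)} - G{\left(H \right)}\right) - P{\left(O \right)} = \left(-15 - -35\right) - \left(8 - -3264\right) = \left(-15 + 35\right) - \left(8 + 3264\right) = 20 - 3272 = -3252$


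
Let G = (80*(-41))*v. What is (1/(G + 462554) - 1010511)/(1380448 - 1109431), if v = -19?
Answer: -530390950613/142249776858 ≈ -3.7286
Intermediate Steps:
G = 62320 (G = (80*(-41))*(-19) = -3280*(-19) = 62320)
(1/(G + 462554) - 1010511)/(1380448 - 1109431) = (1/(62320 + 462554) - 1010511)/(1380448 - 1109431) = (1/524874 - 1010511)/271017 = (1/524874 - 1010511)*(1/271017) = -530390950613/524874*1/271017 = -530390950613/142249776858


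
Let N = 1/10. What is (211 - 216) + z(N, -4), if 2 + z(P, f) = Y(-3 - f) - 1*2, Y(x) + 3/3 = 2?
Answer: -8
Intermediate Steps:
Y(x) = 1 (Y(x) = -1 + 2 = 1)
N = ⅒ ≈ 0.10000
z(P, f) = -3 (z(P, f) = -2 + (1 - 1*2) = -2 + (1 - 2) = -2 - 1 = -3)
(211 - 216) + z(N, -4) = (211 - 216) - 3 = -5 - 3 = -8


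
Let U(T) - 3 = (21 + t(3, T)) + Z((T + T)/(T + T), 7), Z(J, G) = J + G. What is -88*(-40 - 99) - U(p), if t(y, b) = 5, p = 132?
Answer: 12195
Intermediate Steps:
Z(J, G) = G + J
U(T) = 37 (U(T) = 3 + ((21 + 5) + (7 + (T + T)/(T + T))) = 3 + (26 + (7 + (2*T)/((2*T)))) = 3 + (26 + (7 + (2*T)*(1/(2*T)))) = 3 + (26 + (7 + 1)) = 3 + (26 + 8) = 3 + 34 = 37)
-88*(-40 - 99) - U(p) = -88*(-40 - 99) - 1*37 = -88*(-139) - 37 = 12232 - 37 = 12195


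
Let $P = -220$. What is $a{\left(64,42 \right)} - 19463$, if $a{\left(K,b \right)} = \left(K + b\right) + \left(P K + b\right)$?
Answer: $-33395$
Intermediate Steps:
$a{\left(K,b \right)} = - 219 K + 2 b$ ($a{\left(K,b \right)} = \left(K + b\right) - \left(- b + 220 K\right) = - 219 K + 2 b$)
$a{\left(64,42 \right)} - 19463 = \left(\left(-219\right) 64 + 2 \cdot 42\right) - 19463 = \left(-14016 + 84\right) - 19463 = -13932 - 19463 = -33395$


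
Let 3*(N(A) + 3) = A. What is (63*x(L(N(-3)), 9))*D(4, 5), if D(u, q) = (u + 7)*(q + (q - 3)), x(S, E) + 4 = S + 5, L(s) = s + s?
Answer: -33957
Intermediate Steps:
N(A) = -3 + A/3
L(s) = 2*s
x(S, E) = 1 + S (x(S, E) = -4 + (S + 5) = -4 + (5 + S) = 1 + S)
D(u, q) = (-3 + 2*q)*(7 + u) (D(u, q) = (7 + u)*(q + (-3 + q)) = (7 + u)*(-3 + 2*q) = (-3 + 2*q)*(7 + u))
(63*x(L(N(-3)), 9))*D(4, 5) = (63*(1 + 2*(-3 + (1/3)*(-3))))*(-21 - 3*4 + 14*5 + 2*5*4) = (63*(1 + 2*(-3 - 1)))*(-21 - 12 + 70 + 40) = (63*(1 + 2*(-4)))*77 = (63*(1 - 8))*77 = (63*(-7))*77 = -441*77 = -33957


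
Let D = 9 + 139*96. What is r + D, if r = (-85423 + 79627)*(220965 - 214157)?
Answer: -39445815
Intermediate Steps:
D = 13353 (D = 9 + 13344 = 13353)
r = -39459168 (r = -5796*6808 = -39459168)
r + D = -39459168 + 13353 = -39445815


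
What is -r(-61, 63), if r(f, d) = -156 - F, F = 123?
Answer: 279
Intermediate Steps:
r(f, d) = -279 (r(f, d) = -156 - 1*123 = -156 - 123 = -279)
-r(-61, 63) = -1*(-279) = 279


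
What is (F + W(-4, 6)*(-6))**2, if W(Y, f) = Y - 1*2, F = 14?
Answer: 2500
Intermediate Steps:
W(Y, f) = -2 + Y (W(Y, f) = Y - 2 = -2 + Y)
(F + W(-4, 6)*(-6))**2 = (14 + (-2 - 4)*(-6))**2 = (14 - 6*(-6))**2 = (14 + 36)**2 = 50**2 = 2500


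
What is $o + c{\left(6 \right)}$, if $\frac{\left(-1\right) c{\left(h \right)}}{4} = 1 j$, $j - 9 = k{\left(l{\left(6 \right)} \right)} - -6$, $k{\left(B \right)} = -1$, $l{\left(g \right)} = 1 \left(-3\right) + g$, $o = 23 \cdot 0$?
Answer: $-56$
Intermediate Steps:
$o = 0$
$l{\left(g \right)} = -3 + g$
$j = 14$ ($j = 9 - -5 = 9 + \left(-1 + 6\right) = 9 + 5 = 14$)
$c{\left(h \right)} = -56$ ($c{\left(h \right)} = - 4 \cdot 1 \cdot 14 = \left(-4\right) 14 = -56$)
$o + c{\left(6 \right)} = 0 - 56 = -56$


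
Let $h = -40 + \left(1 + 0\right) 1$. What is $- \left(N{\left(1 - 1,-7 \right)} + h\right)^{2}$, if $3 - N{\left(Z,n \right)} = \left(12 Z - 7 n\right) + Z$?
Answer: $-7225$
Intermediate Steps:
$N{\left(Z,n \right)} = 3 - 13 Z + 7 n$ ($N{\left(Z,n \right)} = 3 - \left(\left(12 Z - 7 n\right) + Z\right) = 3 - \left(\left(- 7 n + 12 Z\right) + Z\right) = 3 - \left(- 7 n + 13 Z\right) = 3 - 13 Z + 7 n$)
$h = -39$ ($h = -40 + 1 \cdot 1 = -40 + 1 = -39$)
$- \left(N{\left(1 - 1,-7 \right)} + h\right)^{2} = - \left(\left(3 - 13 \left(1 - 1\right) + 7 \left(-7\right)\right) - 39\right)^{2} = - \left(\left(3 - 13 \left(1 - 1\right) - 49\right) - 39\right)^{2} = - \left(\left(3 - 0 - 49\right) - 39\right)^{2} = - \left(\left(3 + 0 - 49\right) - 39\right)^{2} = - \left(-46 - 39\right)^{2} = - \left(-85\right)^{2} = \left(-1\right) 7225 = -7225$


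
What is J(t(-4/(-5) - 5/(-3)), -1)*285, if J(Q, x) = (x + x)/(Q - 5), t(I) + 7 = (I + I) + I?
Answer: 2850/23 ≈ 123.91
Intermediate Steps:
t(I) = -7 + 3*I (t(I) = -7 + ((I + I) + I) = -7 + (2*I + I) = -7 + 3*I)
J(Q, x) = 2*x/(-5 + Q) (J(Q, x) = (2*x)/(-5 + Q) = 2*x/(-5 + Q))
J(t(-4/(-5) - 5/(-3)), -1)*285 = (2*(-1)/(-5 + (-7 + 3*(-4/(-5) - 5/(-3)))))*285 = (2*(-1)/(-5 + (-7 + 3*(-4*(-1/5) - 5*(-1/3)))))*285 = (2*(-1)/(-5 + (-7 + 3*(4/5 + 5/3))))*285 = (2*(-1)/(-5 + (-7 + 3*(37/15))))*285 = (2*(-1)/(-5 + (-7 + 37/5)))*285 = (2*(-1)/(-5 + 2/5))*285 = (2*(-1)/(-23/5))*285 = (2*(-1)*(-5/23))*285 = (10/23)*285 = 2850/23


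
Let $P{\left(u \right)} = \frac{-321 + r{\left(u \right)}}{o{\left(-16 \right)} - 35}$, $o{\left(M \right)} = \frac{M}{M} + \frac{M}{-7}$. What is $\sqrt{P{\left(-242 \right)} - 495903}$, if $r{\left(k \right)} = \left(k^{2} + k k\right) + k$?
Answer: $\frac{i \sqrt{2735691718}}{74} \approx 706.81 i$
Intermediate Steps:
$r{\left(k \right)} = k + 2 k^{2}$ ($r{\left(k \right)} = \left(k^{2} + k^{2}\right) + k = 2 k^{2} + k = k + 2 k^{2}$)
$o{\left(M \right)} = 1 - \frac{M}{7}$ ($o{\left(M \right)} = 1 + M \left(- \frac{1}{7}\right) = 1 - \frac{M}{7}$)
$P{\left(u \right)} = \frac{749}{74} - \frac{7 u \left(1 + 2 u\right)}{222}$ ($P{\left(u \right)} = \frac{-321 + u \left(1 + 2 u\right)}{\left(1 - - \frac{16}{7}\right) - 35} = \frac{-321 + u \left(1 + 2 u\right)}{\left(1 + \frac{16}{7}\right) - 35} = \frac{-321 + u \left(1 + 2 u\right)}{\frac{23}{7} - 35} = \frac{-321 + u \left(1 + 2 u\right)}{- \frac{222}{7}} = \left(-321 + u \left(1 + 2 u\right)\right) \left(- \frac{7}{222}\right) = \frac{749}{74} - \frac{7 u \left(1 + 2 u\right)}{222}$)
$\sqrt{P{\left(-242 \right)} - 495903} = \sqrt{\left(\frac{749}{74} - - \frac{847 \left(1 + 2 \left(-242\right)\right)}{111}\right) - 495903} = \sqrt{\left(\frac{749}{74} - - \frac{847 \left(1 - 484\right)}{111}\right) - 495903} = \sqrt{\left(\frac{749}{74} - \left(- \frac{847}{111}\right) \left(-483\right)\right) - 495903} = \sqrt{\left(\frac{749}{74} - \frac{136367}{37}\right) - 495903} = \sqrt{- \frac{271985}{74} - 495903} = \sqrt{- \frac{36968807}{74}} = \frac{i \sqrt{2735691718}}{74}$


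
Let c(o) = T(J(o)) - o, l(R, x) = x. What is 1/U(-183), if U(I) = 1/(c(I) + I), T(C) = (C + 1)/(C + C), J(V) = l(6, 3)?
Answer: ⅔ ≈ 0.66667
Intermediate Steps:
J(V) = 3
T(C) = (1 + C)/(2*C) (T(C) = (1 + C)/((2*C)) = (1 + C)*(1/(2*C)) = (1 + C)/(2*C))
c(o) = ⅔ - o (c(o) = (½)*(1 + 3)/3 - o = (½)*(⅓)*4 - o = ⅔ - o)
U(I) = 3/2 (U(I) = 1/((⅔ - I) + I) = 1/(⅔) = 3/2)
1/U(-183) = 1/(3/2) = ⅔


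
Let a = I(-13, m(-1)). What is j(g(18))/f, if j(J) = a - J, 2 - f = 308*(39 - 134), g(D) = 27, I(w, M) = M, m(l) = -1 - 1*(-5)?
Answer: -23/29262 ≈ -0.00078600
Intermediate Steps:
m(l) = 4 (m(l) = -1 + 5 = 4)
a = 4
f = 29262 (f = 2 - 308*(39 - 134) = 2 - 308*(-95) = 2 - 1*(-29260) = 2 + 29260 = 29262)
j(J) = 4 - J
j(g(18))/f = (4 - 1*27)/29262 = (4 - 27)*(1/29262) = -23*1/29262 = -23/29262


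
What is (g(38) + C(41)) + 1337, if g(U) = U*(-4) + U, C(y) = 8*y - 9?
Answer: 1542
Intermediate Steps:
C(y) = -9 + 8*y
g(U) = -3*U (g(U) = -4*U + U = -3*U)
(g(38) + C(41)) + 1337 = (-3*38 + (-9 + 8*41)) + 1337 = (-114 + (-9 + 328)) + 1337 = (-114 + 319) + 1337 = 205 + 1337 = 1542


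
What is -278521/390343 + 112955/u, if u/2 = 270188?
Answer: -106414870331/210931988968 ≈ -0.50450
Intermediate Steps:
u = 540376 (u = 2*270188 = 540376)
-278521/390343 + 112955/u = -278521/390343 + 112955/540376 = -106414870331/210931988968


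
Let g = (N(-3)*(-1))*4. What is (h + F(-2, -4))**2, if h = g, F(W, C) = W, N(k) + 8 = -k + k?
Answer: 900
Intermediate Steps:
N(k) = -8 (N(k) = -8 + (-k + k) = -8 + 0 = -8)
g = 32 (g = -8*(-1)*4 = 8*4 = 32)
h = 32
(h + F(-2, -4))**2 = (32 - 2)**2 = 30**2 = 900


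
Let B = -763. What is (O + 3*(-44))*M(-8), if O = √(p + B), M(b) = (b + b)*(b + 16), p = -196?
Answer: 16896 - 128*I*√959 ≈ 16896.0 - 3963.9*I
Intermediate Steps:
M(b) = 2*b*(16 + b) (M(b) = (2*b)*(16 + b) = 2*b*(16 + b))
O = I*√959 (O = √(-196 - 763) = √(-959) = I*√959 ≈ 30.968*I)
(O + 3*(-44))*M(-8) = (I*√959 + 3*(-44))*(2*(-8)*(16 - 8)) = (I*√959 - 132)*(2*(-8)*8) = (-132 + I*√959)*(-128) = 16896 - 128*I*√959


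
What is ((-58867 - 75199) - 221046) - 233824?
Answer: -588936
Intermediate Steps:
((-58867 - 75199) - 221046) - 233824 = (-134066 - 221046) - 233824 = -355112 - 233824 = -588936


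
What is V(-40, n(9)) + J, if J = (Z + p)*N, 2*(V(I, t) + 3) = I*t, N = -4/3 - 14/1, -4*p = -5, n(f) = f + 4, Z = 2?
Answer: -1877/6 ≈ -312.83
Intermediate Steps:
n(f) = 4 + f
p = 5/4 (p = -¼*(-5) = 5/4 ≈ 1.2500)
N = -46/3 (N = -4*⅓ - 14*1 = -4/3 - 14 = -46/3 ≈ -15.333)
V(I, t) = -3 + I*t/2 (V(I, t) = -3 + (I*t)/2 = -3 + I*t/2)
J = -299/6 (J = (2 + 5/4)*(-46/3) = (13/4)*(-46/3) = -299/6 ≈ -49.833)
V(-40, n(9)) + J = (-3 + (½)*(-40)*(4 + 9)) - 299/6 = (-3 + (½)*(-40)*13) - 299/6 = (-3 - 260) - 299/6 = -263 - 299/6 = -1877/6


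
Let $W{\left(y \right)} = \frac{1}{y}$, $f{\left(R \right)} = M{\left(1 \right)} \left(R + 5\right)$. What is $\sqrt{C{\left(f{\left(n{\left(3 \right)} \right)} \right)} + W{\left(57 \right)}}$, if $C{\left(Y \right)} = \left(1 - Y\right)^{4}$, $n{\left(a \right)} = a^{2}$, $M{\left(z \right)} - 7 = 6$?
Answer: $\frac{\sqrt{3487096860186}}{57} \approx 32761.0$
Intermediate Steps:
$M{\left(z \right)} = 13$ ($M{\left(z \right)} = 7 + 6 = 13$)
$f{\left(R \right)} = 65 + 13 R$ ($f{\left(R \right)} = 13 \left(R + 5\right) = 13 \left(5 + R\right) = 65 + 13 R$)
$\sqrt{C{\left(f{\left(n{\left(3 \right)} \right)} \right)} + W{\left(57 \right)}} = \sqrt{\left(-1 + \left(65 + 13 \cdot 3^{2}\right)\right)^{4} + \frac{1}{57}} = \sqrt{\left(-1 + \left(65 + 13 \cdot 9\right)\right)^{4} + \frac{1}{57}} = \sqrt{\left(-1 + \left(65 + 117\right)\right)^{4} + \frac{1}{57}} = \sqrt{\left(-1 + 182\right)^{4} + \frac{1}{57}} = \sqrt{181^{4} + \frac{1}{57}} = \sqrt{1073283121 + \frac{1}{57}} = \sqrt{\frac{61177137898}{57}} = \frac{\sqrt{3487096860186}}{57}$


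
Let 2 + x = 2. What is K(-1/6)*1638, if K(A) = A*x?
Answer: 0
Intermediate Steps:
x = 0 (x = -2 + 2 = 0)
K(A) = 0 (K(A) = A*0 = 0)
K(-1/6)*1638 = 0*1638 = 0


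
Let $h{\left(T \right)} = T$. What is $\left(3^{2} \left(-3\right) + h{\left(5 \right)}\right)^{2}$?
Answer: $484$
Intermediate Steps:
$\left(3^{2} \left(-3\right) + h{\left(5 \right)}\right)^{2} = \left(3^{2} \left(-3\right) + 5\right)^{2} = \left(9 \left(-3\right) + 5\right)^{2} = \left(-27 + 5\right)^{2} = \left(-22\right)^{2} = 484$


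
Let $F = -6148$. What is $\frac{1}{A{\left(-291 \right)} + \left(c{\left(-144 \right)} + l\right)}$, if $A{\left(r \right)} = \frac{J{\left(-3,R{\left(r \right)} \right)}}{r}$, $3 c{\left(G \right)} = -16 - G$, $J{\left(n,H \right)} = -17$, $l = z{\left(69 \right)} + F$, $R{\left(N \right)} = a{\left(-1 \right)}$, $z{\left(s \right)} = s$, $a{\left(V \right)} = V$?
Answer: $- \frac{291}{1756556} \approx -0.00016567$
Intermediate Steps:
$R{\left(N \right)} = -1$
$l = -6079$ ($l = 69 - 6148 = -6079$)
$c{\left(G \right)} = - \frac{16}{3} - \frac{G}{3}$ ($c{\left(G \right)} = \frac{-16 - G}{3} = - \frac{16}{3} - \frac{G}{3}$)
$A{\left(r \right)} = - \frac{17}{r}$
$\frac{1}{A{\left(-291 \right)} + \left(c{\left(-144 \right)} + l\right)} = \frac{1}{- \frac{17}{-291} - \frac{18109}{3}} = \frac{1}{\left(-17\right) \left(- \frac{1}{291}\right) + \left(\left(- \frac{16}{3} + 48\right) - 6079\right)} = \frac{1}{\frac{17}{291} + \left(\frac{128}{3} - 6079\right)} = \frac{1}{\frac{17}{291} - \frac{18109}{3}} = \frac{1}{- \frac{1756556}{291}} = - \frac{291}{1756556}$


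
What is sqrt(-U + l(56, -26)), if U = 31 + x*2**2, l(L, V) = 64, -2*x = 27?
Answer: sqrt(87) ≈ 9.3274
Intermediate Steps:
x = -27/2 (x = -1/2*27 = -27/2 ≈ -13.500)
U = -23 (U = 31 - 27/2*2**2 = 31 - 27/2*4 = 31 - 54 = -23)
sqrt(-U + l(56, -26)) = sqrt(-1*(-23) + 64) = sqrt(23 + 64) = sqrt(87)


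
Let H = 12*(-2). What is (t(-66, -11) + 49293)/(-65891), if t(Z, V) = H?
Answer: -49269/65891 ≈ -0.74774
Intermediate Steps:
H = -24
t(Z, V) = -24
(t(-66, -11) + 49293)/(-65891) = (-24 + 49293)/(-65891) = 49269*(-1/65891) = -49269/65891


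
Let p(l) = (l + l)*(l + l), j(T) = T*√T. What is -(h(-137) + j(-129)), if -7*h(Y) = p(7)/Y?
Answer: -28/137 + 129*I*√129 ≈ -0.20438 + 1465.2*I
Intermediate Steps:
j(T) = T^(3/2)
p(l) = 4*l² (p(l) = (2*l)*(2*l) = 4*l²)
h(Y) = -28/Y (h(Y) = -4*7²/(7*Y) = -4*49/(7*Y) = -28/Y)
-(h(-137) + j(-129)) = -(-28/(-137) + (-129)^(3/2)) = -(-28*(-1/137) - 129*I*√129) = -(28/137 - 129*I*√129) = -28/137 + 129*I*√129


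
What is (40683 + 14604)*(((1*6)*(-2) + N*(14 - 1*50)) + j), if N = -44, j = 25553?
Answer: 1499659875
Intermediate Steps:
(40683 + 14604)*(((1*6)*(-2) + N*(14 - 1*50)) + j) = (40683 + 14604)*(((1*6)*(-2) - 44*(14 - 1*50)) + 25553) = 55287*((6*(-2) - 44*(14 - 50)) + 25553) = 55287*((-12 - 44*(-36)) + 25553) = 55287*((-12 + 1584) + 25553) = 55287*(1572 + 25553) = 55287*27125 = 1499659875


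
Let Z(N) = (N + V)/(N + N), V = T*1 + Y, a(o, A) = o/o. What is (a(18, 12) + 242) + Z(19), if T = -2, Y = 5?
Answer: 4628/19 ≈ 243.58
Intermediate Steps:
a(o, A) = 1
V = 3 (V = -2*1 + 5 = -2 + 5 = 3)
Z(N) = (3 + N)/(2*N) (Z(N) = (N + 3)/(N + N) = (3 + N)/((2*N)) = (3 + N)*(1/(2*N)) = (3 + N)/(2*N))
(a(18, 12) + 242) + Z(19) = (1 + 242) + (½)*(3 + 19)/19 = 243 + (½)*(1/19)*22 = 243 + 11/19 = 4628/19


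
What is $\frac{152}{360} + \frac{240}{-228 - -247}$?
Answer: $\frac{11161}{855} \approx 13.054$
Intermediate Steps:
$\frac{152}{360} + \frac{240}{-228 - -247} = 152 \cdot \frac{1}{360} + \frac{240}{-228 + 247} = \frac{19}{45} + \frac{240}{19} = \frac{11161}{855}$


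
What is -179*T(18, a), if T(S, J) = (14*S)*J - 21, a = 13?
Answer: -582645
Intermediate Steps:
T(S, J) = -21 + 14*J*S (T(S, J) = 14*J*S - 21 = -21 + 14*J*S)
-179*T(18, a) = -179*(-21 + 14*13*18) = -179*(-21 + 3276) = -179*3255 = -582645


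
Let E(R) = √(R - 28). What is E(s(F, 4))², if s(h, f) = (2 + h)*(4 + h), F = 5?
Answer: 35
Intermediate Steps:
E(R) = √(-28 + R)
E(s(F, 4))² = (√(-28 + (8 + 5² + 6*5)))² = (√(-28 + (8 + 25 + 30)))² = (√(-28 + 63))² = (√35)² = 35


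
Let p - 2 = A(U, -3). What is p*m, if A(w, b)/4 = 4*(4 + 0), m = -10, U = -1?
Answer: -660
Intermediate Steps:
A(w, b) = 64 (A(w, b) = 4*(4*(4 + 0)) = 4*(4*4) = 4*16 = 64)
p = 66 (p = 2 + 64 = 66)
p*m = 66*(-10) = -660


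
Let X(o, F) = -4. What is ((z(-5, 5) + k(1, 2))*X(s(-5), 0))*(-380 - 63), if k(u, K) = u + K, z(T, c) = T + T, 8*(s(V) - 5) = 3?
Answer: -12404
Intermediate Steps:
s(V) = 43/8 (s(V) = 5 + (1/8)*3 = 5 + 3/8 = 43/8)
z(T, c) = 2*T
k(u, K) = K + u
((z(-5, 5) + k(1, 2))*X(s(-5), 0))*(-380 - 63) = ((2*(-5) + (2 + 1))*(-4))*(-380 - 63) = ((-10 + 3)*(-4))*(-443) = -7*(-4)*(-443) = 28*(-443) = -12404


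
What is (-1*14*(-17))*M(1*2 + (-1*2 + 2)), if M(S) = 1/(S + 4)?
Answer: 119/3 ≈ 39.667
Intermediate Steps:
M(S) = 1/(4 + S)
(-1*14*(-17))*M(1*2 + (-1*2 + 2)) = (-1*14*(-17))/(4 + (1*2 + (-1*2 + 2))) = (-14*(-17))/(4 + (2 + (-2 + 2))) = 238/(4 + (2 + 0)) = 238/(4 + 2) = 238/6 = 238*(1/6) = 119/3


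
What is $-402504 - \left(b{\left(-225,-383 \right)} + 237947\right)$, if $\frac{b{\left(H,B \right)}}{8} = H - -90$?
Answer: $-639371$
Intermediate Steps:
$b{\left(H,B \right)} = 720 + 8 H$ ($b{\left(H,B \right)} = 8 \left(H - -90\right) = 8 \left(H + 90\right) = 8 \left(90 + H\right) = 720 + 8 H$)
$-402504 - \left(b{\left(-225,-383 \right)} + 237947\right) = -402504 - \left(\left(720 + 8 \left(-225\right)\right) + 237947\right) = -402504 - \left(\left(720 - 1800\right) + 237947\right) = -402504 - \left(-1080 + 237947\right) = -402504 - 236867 = -639371$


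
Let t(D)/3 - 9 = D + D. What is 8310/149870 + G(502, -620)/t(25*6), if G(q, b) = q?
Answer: 8293811/13892949 ≈ 0.59698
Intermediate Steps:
t(D) = 27 + 6*D (t(D) = 27 + 3*(D + D) = 27 + 3*(2*D) = 27 + 6*D)
8310/149870 + G(502, -620)/t(25*6) = 8310/149870 + 502/(27 + 6*(25*6)) = 8310*(1/149870) + 502/(27 + 6*150) = 831/14987 + 502/(27 + 900) = 831/14987 + 502/927 = 8293811/13892949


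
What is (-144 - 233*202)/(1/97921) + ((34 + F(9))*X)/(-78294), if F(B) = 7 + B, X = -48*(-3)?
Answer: -60323575001290/13049 ≈ -4.6229e+9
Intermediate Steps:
X = 144
(-144 - 233*202)/(1/97921) + ((34 + F(9))*X)/(-78294) = (-144 - 233*202)/(1/97921) + ((34 + (7 + 9))*144)/(-78294) = (-144 - 47066)/(1/97921) + ((34 + 16)*144)*(-1/78294) = -47210*97921 + (50*144)*(-1/78294) = -4622850410 + 7200*(-1/78294) = -4622850410 - 1200/13049 = -60323575001290/13049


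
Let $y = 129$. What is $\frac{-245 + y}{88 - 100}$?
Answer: $\frac{29}{3} \approx 9.6667$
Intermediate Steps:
$\frac{-245 + y}{88 - 100} = \frac{-245 + 129}{88 - 100} = - \frac{116}{-12} = \left(-116\right) \left(- \frac{1}{12}\right) = \frac{29}{3}$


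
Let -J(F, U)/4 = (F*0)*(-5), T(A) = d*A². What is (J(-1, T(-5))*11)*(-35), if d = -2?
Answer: 0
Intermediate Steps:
T(A) = -2*A²
J(F, U) = 0 (J(F, U) = -4*F*0*(-5) = -0*(-5) = -4*0 = 0)
(J(-1, T(-5))*11)*(-35) = (0*11)*(-35) = 0*(-35) = 0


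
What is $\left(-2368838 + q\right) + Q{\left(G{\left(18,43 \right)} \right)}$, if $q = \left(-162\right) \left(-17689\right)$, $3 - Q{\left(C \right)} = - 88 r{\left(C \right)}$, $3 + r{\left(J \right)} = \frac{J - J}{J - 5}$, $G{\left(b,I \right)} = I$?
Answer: $496519$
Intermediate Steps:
$r{\left(J \right)} = -3$ ($r{\left(J \right)} = -3 + \frac{J - J}{J - 5} = -3 + \frac{0}{-5 + J} = -3 + 0 = -3$)
$Q{\left(C \right)} = -261$ ($Q{\left(C \right)} = 3 - \left(-88\right) \left(-3\right) = 3 - 264 = -261$)
$q = 2865618$
$\left(-2368838 + q\right) + Q{\left(G{\left(18,43 \right)} \right)} = \left(-2368838 + 2865618\right) - 261 = 496780 - 261 = 496519$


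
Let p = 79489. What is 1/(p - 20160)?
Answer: 1/59329 ≈ 1.6855e-5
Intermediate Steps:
1/(p - 20160) = 1/(79489 - 20160) = 1/59329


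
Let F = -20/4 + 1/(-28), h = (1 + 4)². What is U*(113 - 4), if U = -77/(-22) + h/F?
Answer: -45017/282 ≈ -159.63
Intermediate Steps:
h = 25 (h = 5² = 25)
F = -141/28 (F = -20*¼ + 1*(-1/28) = -5 - 1/28 = -141/28 ≈ -5.0357)
U = -413/282 (U = -77/(-22) + 25/(-141/28) = -77*(-1/22) + 25*(-28/141) = 7/2 - 700/141 = -413/282 ≈ -1.4645)
U*(113 - 4) = -413*(113 - 4)/282 = -413/282*109 = -45017/282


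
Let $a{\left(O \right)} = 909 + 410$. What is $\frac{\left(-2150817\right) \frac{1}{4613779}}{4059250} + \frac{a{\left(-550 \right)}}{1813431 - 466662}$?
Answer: $\frac{24699971639523977}{25222939521109521750} \approx 0.00097927$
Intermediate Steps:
$a{\left(O \right)} = 1319$
$\frac{\left(-2150817\right) \frac{1}{4613779}}{4059250} + \frac{a{\left(-550 \right)}}{1813431 - 466662} = \frac{\left(-2150817\right) \frac{1}{4613779}}{4059250} + \frac{1319}{1813431 - 466662} = \left(-2150817\right) \frac{1}{4613779} \cdot \frac{1}{4059250} + \frac{1319}{1813431 - 466662} = \left(- \frac{2150817}{4613779}\right) \frac{1}{4059250} + \frac{1319}{1346769} = - \frac{2150817}{18728482405750} + 1319 \cdot \frac{1}{1346769} = - \frac{2150817}{18728482405750} + \frac{1319}{1346769} = \frac{24699971639523977}{25222939521109521750}$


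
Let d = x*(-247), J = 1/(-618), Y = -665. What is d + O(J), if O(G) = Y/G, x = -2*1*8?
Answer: 414922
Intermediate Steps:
J = -1/618 ≈ -0.0016181
x = -16 (x = -2*8 = -16)
O(G) = -665/G
d = 3952 (d = -16*(-247) = 3952)
d + O(J) = 3952 - 665/(-1/618) = 3952 - 665*(-618) = 3952 + 410970 = 414922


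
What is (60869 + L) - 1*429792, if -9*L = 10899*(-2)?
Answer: -366501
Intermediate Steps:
L = 2422 (L = -1211*(-2) = -⅑*(-21798) = 2422)
(60869 + L) - 1*429792 = (60869 + 2422) - 1*429792 = 63291 - 429792 = -366501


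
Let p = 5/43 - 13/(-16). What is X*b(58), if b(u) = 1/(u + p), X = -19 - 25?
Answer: -30272/40543 ≈ -0.74666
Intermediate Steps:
X = -44
p = 639/688 (p = 5*(1/43) - 13*(-1/16) = 5/43 + 13/16 = 639/688 ≈ 0.92878)
b(u) = 1/(639/688 + u) (b(u) = 1/(u + 639/688) = 1/(639/688 + u))
X*b(58) = -30272/(639 + 688*58) = -30272/(639 + 39904) = -30272/40543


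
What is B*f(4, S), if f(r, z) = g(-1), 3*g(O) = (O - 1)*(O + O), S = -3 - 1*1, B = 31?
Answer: 124/3 ≈ 41.333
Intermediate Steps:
S = -4 (S = -3 - 1 = -4)
g(O) = 2*O*(-1 + O)/3 (g(O) = ((O - 1)*(O + O))/3 = ((-1 + O)*(2*O))/3 = (2*O*(-1 + O))/3 = 2*O*(-1 + O)/3)
f(r, z) = 4/3 (f(r, z) = (2/3)*(-1)*(-1 - 1) = (2/3)*(-1)*(-2) = 4/3)
B*f(4, S) = 31*(4/3) = 124/3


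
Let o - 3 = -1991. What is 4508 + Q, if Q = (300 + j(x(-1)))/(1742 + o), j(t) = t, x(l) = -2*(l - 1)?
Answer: 554332/123 ≈ 4506.8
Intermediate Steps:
x(l) = 2 - 2*l (x(l) = -2*(-1 + l) = 2 - 2*l)
o = -1988 (o = 3 - 1991 = -1988)
Q = -152/123 (Q = (300 + (2 - 2*(-1)))/(1742 - 1988) = (300 + (2 + 2))/(-246) = (300 + 4)*(-1/246) = 304*(-1/246) = -152/123 ≈ -1.2358)
4508 + Q = 4508 - 152/123 = 554332/123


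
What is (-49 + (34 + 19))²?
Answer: 16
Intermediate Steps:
(-49 + (34 + 19))² = (-49 + 53)² = 4² = 16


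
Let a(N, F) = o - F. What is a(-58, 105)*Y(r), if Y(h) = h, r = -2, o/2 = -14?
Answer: 266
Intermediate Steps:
o = -28 (o = 2*(-14) = -28)
a(N, F) = -28 - F
a(-58, 105)*Y(r) = (-28 - 1*105)*(-2) = (-28 - 105)*(-2) = -133*(-2) = 266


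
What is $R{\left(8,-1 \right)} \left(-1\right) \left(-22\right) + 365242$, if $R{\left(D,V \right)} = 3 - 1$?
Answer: $365286$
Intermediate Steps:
$R{\left(D,V \right)} = 2$ ($R{\left(D,V \right)} = 3 - 1 = 2$)
$R{\left(8,-1 \right)} \left(-1\right) \left(-22\right) + 365242 = 2 \left(-1\right) \left(-22\right) + 365242 = \left(-2\right) \left(-22\right) + 365242 = 44 + 365242 = 365286$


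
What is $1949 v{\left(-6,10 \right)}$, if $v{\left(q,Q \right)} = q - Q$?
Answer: $-31184$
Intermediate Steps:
$1949 v{\left(-6,10 \right)} = 1949 \left(-6 - 10\right) = 1949 \left(-16\right) = -31184$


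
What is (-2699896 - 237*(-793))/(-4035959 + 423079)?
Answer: 502391/722576 ≈ 0.69528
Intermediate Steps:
(-2699896 - 237*(-793))/(-4035959 + 423079) = (-2699896 + 187941)/(-3612880) = -2511955*(-1/3612880) = 502391/722576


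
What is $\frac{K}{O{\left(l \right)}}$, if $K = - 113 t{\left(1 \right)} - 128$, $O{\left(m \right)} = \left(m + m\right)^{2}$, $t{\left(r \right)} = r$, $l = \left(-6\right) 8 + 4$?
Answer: $- \frac{241}{7744} \approx -0.031121$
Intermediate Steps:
$l = -44$ ($l = -48 + 4 = -44$)
$O{\left(m \right)} = 4 m^{2}$ ($O{\left(m \right)} = \left(2 m\right)^{2} = 4 m^{2}$)
$K = -241$ ($K = \left(-113\right) 1 - 128 = -113 - 128 = -241$)
$\frac{K}{O{\left(l \right)}} = - \frac{241}{4 \left(-44\right)^{2}} = - \frac{241}{4 \cdot 1936} = - \frac{241}{7744}$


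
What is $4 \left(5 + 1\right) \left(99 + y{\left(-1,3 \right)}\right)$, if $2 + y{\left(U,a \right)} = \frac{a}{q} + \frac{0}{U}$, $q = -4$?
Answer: $2310$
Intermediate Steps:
$y{\left(U,a \right)} = -2 - \frac{a}{4}$ ($y{\left(U,a \right)} = -2 + \left(\frac{a}{-4} + \frac{0}{U}\right) = -2 + \left(a \left(- \frac{1}{4}\right) + 0\right) = -2 + \left(- \frac{a}{4} + 0\right) = -2 - \frac{a}{4}$)
$4 \left(5 + 1\right) \left(99 + y{\left(-1,3 \right)}\right) = 4 \left(5 + 1\right) \left(99 - \frac{11}{4}\right) = 4 \cdot 6 \left(99 - \frac{11}{4}\right) = 24 \left(99 - \frac{11}{4}\right) = 24 \cdot \frac{385}{4} = 2310$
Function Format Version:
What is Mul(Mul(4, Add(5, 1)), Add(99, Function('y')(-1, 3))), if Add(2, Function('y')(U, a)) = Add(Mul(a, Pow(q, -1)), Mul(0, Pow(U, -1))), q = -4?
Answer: 2310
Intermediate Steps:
Function('y')(U, a) = Add(-2, Mul(Rational(-1, 4), a)) (Function('y')(U, a) = Add(-2, Add(Mul(a, Pow(-4, -1)), Mul(0, Pow(U, -1)))) = Add(-2, Add(Mul(a, Rational(-1, 4)), 0)) = Add(-2, Add(Mul(Rational(-1, 4), a), 0)) = Add(-2, Mul(Rational(-1, 4), a)))
Mul(Mul(4, Add(5, 1)), Add(99, Function('y')(-1, 3))) = Mul(Mul(4, Add(5, 1)), Add(99, Add(-2, Mul(Rational(-1, 4), 3)))) = Mul(Mul(4, 6), Add(99, Add(-2, Rational(-3, 4)))) = Mul(24, Add(99, Rational(-11, 4))) = Mul(24, Rational(385, 4)) = 2310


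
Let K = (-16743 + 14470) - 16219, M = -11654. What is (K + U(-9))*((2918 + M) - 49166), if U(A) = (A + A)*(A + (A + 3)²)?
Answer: 1098864156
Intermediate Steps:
K = -18492 (K = -2273 - 16219 = -18492)
U(A) = 2*A*(A + (3 + A)²) (U(A) = (2*A)*(A + (3 + A)²) = 2*A*(A + (3 + A)²))
(K + U(-9))*((2918 + M) - 49166) = (-18492 + 2*(-9)*(-9 + (3 - 9)²))*((2918 - 11654) - 49166) = (-18492 + 2*(-9)*(-9 + (-6)²))*(-8736 - 49166) = (-18492 + 2*(-9)*(-9 + 36))*(-57902) = (-18492 + 2*(-9)*27)*(-57902) = (-18492 - 486)*(-57902) = -18978*(-57902) = 1098864156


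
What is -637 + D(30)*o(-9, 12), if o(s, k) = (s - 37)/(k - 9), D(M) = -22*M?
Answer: 9483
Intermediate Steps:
o(s, k) = (-37 + s)/(-9 + k)
-637 + D(30)*o(-9, 12) = -637 + (-22*30)*((-37 - 9)/(-9 + 12)) = -637 - 660*(-46)/3 = -637 - 220*(-46) = -637 - 660*(-46/3) = -637 + 10120 = 9483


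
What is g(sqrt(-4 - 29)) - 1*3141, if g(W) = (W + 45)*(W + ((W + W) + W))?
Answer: -3273 + 180*I*sqrt(33) ≈ -3273.0 + 1034.0*I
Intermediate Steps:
g(W) = 4*W*(45 + W) (g(W) = (45 + W)*(W + (2*W + W)) = (45 + W)*(W + 3*W) = (45 + W)*(4*W) = 4*W*(45 + W))
g(sqrt(-4 - 29)) - 1*3141 = 4*sqrt(-4 - 29)*(45 + sqrt(-4 - 29)) - 1*3141 = 4*sqrt(-33)*(45 + sqrt(-33)) - 3141 = 4*(I*sqrt(33))*(45 + I*sqrt(33)) - 3141 = 4*I*sqrt(33)*(45 + I*sqrt(33)) - 3141 = -3141 + 4*I*sqrt(33)*(45 + I*sqrt(33))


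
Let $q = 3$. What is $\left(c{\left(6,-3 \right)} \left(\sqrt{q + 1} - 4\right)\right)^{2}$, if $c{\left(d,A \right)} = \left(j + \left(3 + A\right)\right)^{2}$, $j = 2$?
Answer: $64$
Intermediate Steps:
$c{\left(d,A \right)} = \left(5 + A\right)^{2}$ ($c{\left(d,A \right)} = \left(2 + \left(3 + A\right)\right)^{2} = \left(5 + A\right)^{2}$)
$\left(c{\left(6,-3 \right)} \left(\sqrt{q + 1} - 4\right)\right)^{2} = \left(\left(5 - 3\right)^{2} \left(\sqrt{3 + 1} - 4\right)\right)^{2} = \left(2^{2} \left(\sqrt{4} - 4\right)\right)^{2} = \left(4 \left(2 - 4\right)\right)^{2} = \left(4 \left(-2\right)\right)^{2} = \left(-8\right)^{2} = 64$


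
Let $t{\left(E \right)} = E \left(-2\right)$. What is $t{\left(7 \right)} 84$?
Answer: $-1176$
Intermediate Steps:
$t{\left(E \right)} = - 2 E$
$t{\left(7 \right)} 84 = \left(-2\right) 7 \cdot 84 = \left(-14\right) 84 = -1176$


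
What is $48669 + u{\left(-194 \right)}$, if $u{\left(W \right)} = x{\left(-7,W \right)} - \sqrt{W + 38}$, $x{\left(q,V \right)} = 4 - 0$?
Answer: $48673 - 2 i \sqrt{39} \approx 48673.0 - 12.49 i$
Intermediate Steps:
$x{\left(q,V \right)} = 4$ ($x{\left(q,V \right)} = 4 + 0 = 4$)
$u{\left(W \right)} = 4 - \sqrt{38 + W}$ ($u{\left(W \right)} = 4 - \sqrt{W + 38} = 4 - \sqrt{38 + W}$)
$48669 + u{\left(-194 \right)} = 48669 + \left(4 - \sqrt{38 - 194}\right) = 48669 + \left(4 - \sqrt{-156}\right) = 48669 + \left(4 - 2 i \sqrt{39}\right) = 48673 - 2 i \sqrt{39}$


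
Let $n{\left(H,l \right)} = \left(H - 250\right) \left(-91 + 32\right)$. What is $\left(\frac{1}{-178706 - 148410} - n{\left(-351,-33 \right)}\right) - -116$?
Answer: $- \frac{11561260789}{327116} \approx -35343.0$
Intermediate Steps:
$n{\left(H,l \right)} = 14750 - 59 H$ ($n{\left(H,l \right)} = \left(-250 + H\right) \left(-59\right) = 14750 - 59 H$)
$\left(\frac{1}{-178706 - 148410} - n{\left(-351,-33 \right)}\right) - -116 = \left(\frac{1}{-178706 - 148410} - \left(14750 - -20709\right)\right) - -116 = \left(\frac{1}{-327116} - \left(14750 + 20709\right)\right) + 116 = \left(- \frac{1}{327116} - 35459\right) + 116 = - \frac{11599206245}{327116} + 116 = - \frac{11561260789}{327116}$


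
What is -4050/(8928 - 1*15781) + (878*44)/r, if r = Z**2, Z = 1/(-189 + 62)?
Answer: 4270073657434/6853 ≈ 6.2310e+8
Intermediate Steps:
Z = -1/127 (Z = 1/(-127) = -1/127 ≈ -0.0078740)
r = 1/16129 (r = (-1/127)**2 = 1/16129 ≈ 6.2000e-5)
-4050/(8928 - 1*15781) + (878*44)/r = -4050/(8928 - 1*15781) + (878*44)/(1/16129) = -4050/(8928 - 15781) + 38632*16129 = -4050/(-6853) + 623095528 = -4050*(-1/6853) + 623095528 = 4050/6853 + 623095528 = 4270073657434/6853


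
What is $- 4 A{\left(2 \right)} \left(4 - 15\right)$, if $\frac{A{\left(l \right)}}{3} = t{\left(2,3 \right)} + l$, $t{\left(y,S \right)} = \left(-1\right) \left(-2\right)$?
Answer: $528$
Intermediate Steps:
$t{\left(y,S \right)} = 2$
$A{\left(l \right)} = 6 + 3 l$ ($A{\left(l \right)} = 3 \left(2 + l\right) = 6 + 3 l$)
$- 4 A{\left(2 \right)} \left(4 - 15\right) = - 4 \left(6 + 3 \cdot 2\right) \left(4 - 15\right) = - 4 \left(6 + 6\right) \left(4 - 15\right) = \left(-4\right) 12 \left(-11\right) = \left(-48\right) \left(-11\right) = 528$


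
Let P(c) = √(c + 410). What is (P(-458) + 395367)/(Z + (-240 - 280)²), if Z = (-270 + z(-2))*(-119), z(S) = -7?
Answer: 131789/101121 + 4*I*√3/303363 ≈ 1.3033 + 2.2838e-5*I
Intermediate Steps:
P(c) = √(410 + c)
Z = 32963 (Z = (-270 - 7)*(-119) = -277*(-119) = 32963)
(P(-458) + 395367)/(Z + (-240 - 280)²) = (√(410 - 458) + 395367)/(32963 + (-240 - 280)²) = (√(-48) + 395367)/(32963 + (-520)²) = (4*I*√3 + 395367)/(32963 + 270400) = (395367 + 4*I*√3)/303363 = (395367 + 4*I*√3)*(1/303363) = 131789/101121 + 4*I*√3/303363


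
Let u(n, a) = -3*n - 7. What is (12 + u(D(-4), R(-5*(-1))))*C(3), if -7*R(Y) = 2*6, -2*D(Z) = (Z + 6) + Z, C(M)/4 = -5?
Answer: -40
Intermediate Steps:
C(M) = -20 (C(M) = 4*(-5) = -20)
D(Z) = -3 - Z (D(Z) = -((Z + 6) + Z)/2 = -((6 + Z) + Z)/2 = -(6 + 2*Z)/2 = -3 - Z)
R(Y) = -12/7 (R(Y) = -2*6/7 = -⅐*12 = -12/7)
u(n, a) = -7 - 3*n
(12 + u(D(-4), R(-5*(-1))))*C(3) = (12 + (-7 - 3*(-3 - 1*(-4))))*(-20) = (12 + (-7 - 3*(-3 + 4)))*(-20) = (12 + (-7 - 3*1))*(-20) = (12 + (-7 - 3))*(-20) = (12 - 10)*(-20) = 2*(-20) = -40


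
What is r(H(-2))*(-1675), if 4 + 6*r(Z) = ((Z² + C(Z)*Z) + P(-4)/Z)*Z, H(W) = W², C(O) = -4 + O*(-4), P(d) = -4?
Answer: 73700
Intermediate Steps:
C(O) = -4 - 4*O
r(Z) = -⅔ + Z*(Z² - 4/Z + Z*(-4 - 4*Z))/6 (r(Z) = -⅔ + (((Z² + (-4 - 4*Z)*Z) - 4/Z)*Z)/6 = -⅔ + (((Z² + Z*(-4 - 4*Z)) - 4/Z)*Z)/6 = -⅔ + ((Z² - 4/Z + Z*(-4 - 4*Z))*Z)/6 = -⅔ + (Z*(Z² - 4/Z + Z*(-4 - 4*Z)))/6 = -⅔ + Z*(Z² - 4/Z + Z*(-4 - 4*Z))/6)
r(H(-2))*(-1675) = (-4/3 - 2*((-2)²)²/3 - ((-2)²)³/2)*(-1675) = (-4/3 - ⅔*4² - ½*4³)*(-1675) = (-4/3 - ⅔*16 - ½*64)*(-1675) = (-4/3 - 32/3 - 32)*(-1675) = -44*(-1675) = 73700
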